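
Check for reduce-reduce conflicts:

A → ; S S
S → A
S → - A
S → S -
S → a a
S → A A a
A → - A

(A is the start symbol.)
Augment with A' → A and build the canonical LR(0) collection (I0 = CLOSURE({[A' → . A]}), then GOTO on every symbol after a dot until no new states appear). It has 16 states:
  I0: { [A → . - A], [A → . ; S S], [A' → . A] }  — shift
  I1: { [A → - . A], [A → . - A], [A → . ; S S] }  — shift
  I2: { [A → . - A], [A → . ; S S], [A → ; . S S], [S → . - A], [S → . A A a], [S → . A], [S → . S -], [S → . a a] }  — shift
  I3: { [A' → A .] }  — accept
  I4: { [A → - . A], [A → . - A], [A → . ; S S], [S → - . A] }  — shift
  I5: { [A → . - A], [A → . ; S S], [S → A . A a], [S → A .] }  — shift, reduce
  I6: { [A → . - A], [A → . ; S S], [A → ; S . S], [S → . - A], [S → . A A a], [S → . A], [S → . S -], [S → . a a], [S → S . -] }  — shift
  I7: { [S → a . a] }  — shift
  I8: { [S → a a .] }  — reduce
  I9: { [A → - . A], [A → . - A], [A → . ; S S], [S → - . A], [S → S - .] }  — shift, reduce
  I10: { [A → ; S S .], [S → S . -] }  — shift, reduce
  I11: { [S → S - .] }  — reduce
  I12: { [A → - A .], [S → - A .] }  — 2 reduces
  I13: { [S → A A . a] }  — shift
  I14: { [S → A A a .] }  — reduce
  I15: { [A → - A .] }  — reduce

I12 contains complete items [A → - A .], [S → - A .] — reduce-reduce conflict.

Answer: Yes — I12: [A → - A .] vs [S → - A .]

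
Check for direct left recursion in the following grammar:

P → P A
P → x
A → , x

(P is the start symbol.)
Yes, P is left-recursive

P → P A: LEFT RECURSIVE (starts with P)
P → x: starts with x
A → , x: starts with ','

The grammar has direct left recursion on: P.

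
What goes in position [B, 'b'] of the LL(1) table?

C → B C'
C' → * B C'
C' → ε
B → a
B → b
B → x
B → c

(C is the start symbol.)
B → b

To find M[B, 'b'], we find productions for B where 'b' is in the predict set (PREDICT(N → α) = (FIRST(α) \ {ε}) ∪ (FOLLOW(N) if α ⇒* ε)).

B → a: PREDICT = { 'a' }
B → b: PREDICT = { 'b' }
  'b' is in predict set, so this production goes in M[B, 'b']
B → x: PREDICT = { 'x' }
B → c: PREDICT = { 'c' }

M[B, 'b'] = B → b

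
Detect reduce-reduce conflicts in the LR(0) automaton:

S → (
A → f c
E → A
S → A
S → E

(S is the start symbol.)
Yes — I2: [E → A .] vs [S → A .]

Augment with S' → S and build the canonical LR(0) collection (I0 = CLOSURE({[S' → . S]}), then GOTO on every symbol after a dot until no new states appear). It has 7 states:
  I0: { [A → . f c], [E → . A], [S → . (], [S → . A], [S → . E], [S' → . S] }  — shift
  I1: { [S → ( .] }  — reduce
  I2: { [E → A .], [S → A .] }  — 2 reduces
  I3: { [S → E .] }  — reduce
  I4: { [S' → S .] }  — accept
  I5: { [A → f . c] }  — shift
  I6: { [A → f c .] }  — reduce

I2 contains complete items [E → A .], [S → A .] — reduce-reduce conflict.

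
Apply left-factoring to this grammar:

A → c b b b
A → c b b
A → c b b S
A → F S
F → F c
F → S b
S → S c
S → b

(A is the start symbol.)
A → c b b A'
A' → b
A' → ε
A' → S
A → F S
F → F c
F → S b
S → S c
S → b

Left-factoring transforms A → αβ₁ | αβ₂ into A → αA' and A' → β₁ | β₂
(α is the longest common prefix among the alternatives). Repeat until
no nonterminal has two alternatives with a common prefix.

Round 1: A has alternatives sharing prefix 'c b b'. Introduce A': A → c b b A'
  Add: A' → b
  Add: A' → ε
  Add: A' → S

No remaining common prefixes — done.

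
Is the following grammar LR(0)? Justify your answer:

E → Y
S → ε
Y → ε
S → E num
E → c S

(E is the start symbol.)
No. Shift-reduce conflict between [Y → .] and [E → . c S]

A grammar is LR(0) if no state in the canonical LR(0) collection has:
  - both a shift item (dot before a terminal) and a complete item (shift-reduce conflict), or
  - two or more complete items (reduce-reduce conflict; the accept item [E' → E .] counts as a complete item here).

Augment with E' → E and build the canonical LR(0) collection (I0 = CLOSURE({[E' → . E]}), then GOTO on every symbol after a dot until no new states appear). It has 7 states:
  I0: { [E → . Y], [E → . c S], [E' → . E], [Y → .] }  — shift, reduce
  I1: { [E' → E .] }  — accept
  I2: { [E → Y .] }  — reduce
  I3: { [E → . Y], [E → . c S], [E → c . S], [S → . E num], [S → .], [Y → .] }  — shift, 2 reduces
  I4: { [S → E . num] }  — shift
  I5: { [E → c S .] }  — reduce
  I6: { [S → E num .] }  — reduce

Conflict in state I0:
  Shift-reduce conflict between [Y → .] and [E → . c S]
So the grammar is NOT LR(0).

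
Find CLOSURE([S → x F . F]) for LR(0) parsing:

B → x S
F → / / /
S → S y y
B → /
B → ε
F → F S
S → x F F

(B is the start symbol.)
To compute CLOSURE, for each item [A → α.Bβ] where B is a non-terminal, add [B → .γ] for all productions B → γ; repeat for the newly added items until nothing changes.

Start with: [S → x F . F]
  [S → x F . F] has the dot before F: add [F → . / / /], [F → . F S]
No further items can be added.

CLOSURE = { [F → . / / /], [F → . F S], [S → x F . F] }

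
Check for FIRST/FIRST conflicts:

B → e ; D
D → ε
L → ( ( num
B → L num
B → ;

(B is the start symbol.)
A FIRST/FIRST conflict occurs when two productions N → α and N → β for the same non-terminal have FIRST(α) ∩ FIRST(β) ≠ ∅ (with ε ∈ FIRST of a nullable right-hand side, so two nullable alternatives also conflict).

FIRST sets of the non-terminals at (or reachable through a nullable prefix from) the front of some alternative:
  FIRST(L) = { '(' }

Productions for B:
  B → e ; D: FIRST = { 'e' }
  B → L num: FIRST = { '(' }
  B → ;: FIRST = { ';' }
D, L have only one production, so no FIRST/FIRST conflict is possible there.

All alternatives of each non-terminal have pairwise disjoint FIRST sets.

Answer: No FIRST/FIRST conflicts.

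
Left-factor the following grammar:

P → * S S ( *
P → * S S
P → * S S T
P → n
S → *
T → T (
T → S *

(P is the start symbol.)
P → * S S P'
P' → ( *
P' → ε
P' → T
P → n
S → *
T → T (
T → S *

Left-factoring transforms A → αβ₁ | αβ₂ into A → αA' and A' → β₁ | β₂
(α is the longest common prefix among the alternatives). Repeat until
no nonterminal has two alternatives with a common prefix.

Round 1: P has alternatives sharing prefix '* S S'. Introduce P': P → * S S P'
  Add: P' → ( *
  Add: P' → ε
  Add: P' → T

No remaining common prefixes — done.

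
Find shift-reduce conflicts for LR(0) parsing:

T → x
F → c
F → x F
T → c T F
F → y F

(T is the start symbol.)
No shift-reduce conflicts

A shift-reduce conflict occurs when an LR(0) state has both:
  - a complete (reduce) item [A → α .] (dot at the end), and
  - a shift item [B → β . c γ] (dot before a terminal).

Augment with T' → T and build the canonical LR(0) collection (I0 = CLOSURE({[T' → . T]}), then GOTO on every symbol after a dot until no new states appear). It has 11 states:
  I0: { [T → . c T F], [T → . x], [T' → . T] }  — shift
  I1: { [T' → T .] }  — accept
  I2: { [T → . c T F], [T → . x], [T → c . T F] }  — shift
  I3: { [T → x .] }  — reduce
  I4: { [F → . c], [F → . x F], [F → . y F], [T → c T . F] }  — shift
  I5: { [T → c T F .] }  — reduce
  I6: { [F → c .] }  — reduce
  I7: { [F → . c], [F → . x F], [F → . y F], [F → x . F] }  — shift
  I8: { [F → . c], [F → . x F], [F → . y F], [F → y . F] }  — shift
  I9: { [F → y F .] }  — reduce
  I10: { [F → x F .] }  — reduce

No state contains both a complete item and a shift item.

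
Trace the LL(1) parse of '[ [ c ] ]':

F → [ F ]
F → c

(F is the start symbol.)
LL(1) parsing maintains a stack (initially the start symbol over $) and the input. At each step: if the stack top is a terminal, match it against the current input token; if it is a non-terminal N, replace it with the RHS of M[N, lookahead] (the unique production whose predict set contains the lookahead).

Stack is shown with the top on the left.

Stack      Input        Action
------------------------------
F $        [ [ c ] ] $  output F → [ F ]
[ F ] $    [ [ c ] ] $  match '['
F ] $      [ c ] ] $    output F → [ F ]
[ F ] ] $  [ c ] ] $    match '['
F ] ] $    c ] ] $      output F → c
c ] ] $    c ] ] $      match 'c'
] ] $      ] ] $        match ']'
] $        ] $          match ']'
$          $            accept

The string is accepted.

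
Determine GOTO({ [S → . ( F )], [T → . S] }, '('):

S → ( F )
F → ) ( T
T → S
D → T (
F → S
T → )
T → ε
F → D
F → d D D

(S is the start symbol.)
GOTO(I, '(') = CLOSURE({ [A → αX.β] : [A → α.Xβ] ∈ I, X = '(' })

Items with dot before '(', with the dot advanced:
  [S → . ( F )] → [S → ( . F )]
Closure of the advanced items:
  [S → ( . F )] has the dot before F: add [F → . ) ( T], [F → . S], [F → . D], [F → . d D D]
  [F → . S] has the dot before S: add [S → . ( F )]
  [F → . D] has the dot before D: add [D → . T (]
  [D → . T (] has the dot before T: add [T → . S], [T → . )], [T → .]

GOTO = { [D → . T (], [F → . ) ( T], [F → . D], [F → . S], [F → . d D D], [S → ( . F )], [S → . ( F )], [T → . )], [T → . S], [T → .] }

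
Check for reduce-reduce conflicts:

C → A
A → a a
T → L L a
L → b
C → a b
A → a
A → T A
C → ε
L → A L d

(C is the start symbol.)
Yes — I15: [A → a .] vs [T → L L a .]

Augment with C' → C and build the canonical LR(0) collection (I0 = CLOSURE({[C' → . C]}), then GOTO on every symbol after a dot until no new states appear). It has 16 states:
  I0: { [A → . T A], [A → . a a], [A → . a], [C → . A], [C → . a b], [C → .], [C' → . C], [L → . A L d], [L → . b], [T → . L L a] }  — shift, reduce
  I1: { [A → . T A], [A → . a a], [A → . a], [C → A .], [L → . A L d], [L → . b], [L → A . L d], [T → . L L a] }  — shift, reduce
  I2: { [C' → C .] }  — accept
  I3: { [A → . T A], [A → . a a], [A → . a], [L → . A L d], [L → . b], [T → . L L a], [T → L . L a] }  — shift
  I4: { [A → . T A], [A → . a a], [A → . a], [A → T . A], [L → . A L d], [L → . b], [T → . L L a] }  — shift
  I5: { [A → a . a], [A → a .], [C → a . b] }  — shift, reduce
  I6: { [L → b .] }  — reduce
  I7: { [A → a a .] }  — reduce
  I8: { [C → a b .] }  — reduce
  I9: { [A → . T A], [A → . a a], [A → . a], [A → T A .], [L → . A L d], [L → . b], [L → A . L d], [T → . L L a] }  — shift, reduce
  I10: { [A → a . a], [A → a .] }  — shift, reduce
  I11: { [A → . T A], [A → . a a], [A → . a], [L → . A L d], [L → . b], [L → A . L d], [T → . L L a] }  — shift
  I12: { [A → . T A], [A → . a a], [A → . a], [L → . A L d], [L → . b], [L → A L . d], [T → . L L a], [T → L . L a] }  — shift
  I13: { [A → . T A], [A → . a a], [A → . a], [L → . A L d], [L → . b], [T → . L L a], [T → L . L a], [T → L L . a] }  — shift
  I14: { [L → A L d .] }  — reduce
  I15: { [A → a . a], [A → a .], [T → L L a .] }  — shift, 2 reduces

I15 contains complete items [A → a .], [T → L L a .] — reduce-reduce conflict.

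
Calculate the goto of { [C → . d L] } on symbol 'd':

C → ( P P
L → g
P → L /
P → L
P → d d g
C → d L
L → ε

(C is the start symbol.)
GOTO(I, 'd') = CLOSURE({ [A → αX.β] : [A → α.Xβ] ∈ I, X = 'd' })

Items with dot before 'd', with the dot advanced:
  [C → . d L] → [C → d . L]
Closure of the advanced items:
  [C → d . L] has the dot before L: add [L → . g], [L → .]

GOTO = { [C → d . L], [L → . g], [L → .] }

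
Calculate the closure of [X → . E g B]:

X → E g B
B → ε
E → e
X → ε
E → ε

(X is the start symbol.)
{ [E → . e], [E → .], [X → . E g B] }

Start with: [X → . E g B]
  [X → . E g B] has the dot before E: add [E → . e], [E → .]
No further items can be added.

CLOSURE = { [E → . e], [E → .], [X → . E g B] }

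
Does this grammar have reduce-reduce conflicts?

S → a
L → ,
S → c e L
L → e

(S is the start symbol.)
A reduce-reduce conflict occurs when an LR(0) state has two complete items [A → α .] and [B → β .] — both call for a reduction, and with no lookahead the parser cannot choose between them.

Augment with S' → S and build the canonical LR(0) collection (I0 = CLOSURE({[S' → . S]}), then GOTO on every symbol after a dot until no new states appear). It has 8 states:
  I0: { [S → . a], [S → . c e L], [S' → . S] }  — shift
  I1: { [S' → S .] }  — accept
  I2: { [S → a .] }  — reduce
  I3: { [S → c . e L] }  — shift
  I4: { [L → . ,], [L → . e], [S → c e . L] }  — shift
  I5: { [L → , .] }  — reduce
  I6: { [S → c e L .] }  — reduce
  I7: { [L → e .] }  — reduce

No state contains more than one complete item.

Answer: No reduce-reduce conflicts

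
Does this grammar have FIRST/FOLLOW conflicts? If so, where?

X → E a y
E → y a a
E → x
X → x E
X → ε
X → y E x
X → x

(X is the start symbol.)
A FIRST/FOLLOW conflict occurs when a non-terminal N has a nullable alternative N → β (β ⇒* ε) and another alternative N → α with FIRST(α) ∩ FOLLOW(N) ≠ ∅: on such a lookahead the parser cannot decide between expanding α and letting N vanish via β.

Nullable non-terminals: X.
FIRST sets used below: FIRST(E) = { 'x', 'y' }

X: nullable alternative(s) X → ε; FOLLOW(X) = { $ }
  X → E a y: FIRST \ {ε} = { 'x', 'y' } — disjoint from FOLLOW(X)
  X → x E: FIRST \ {ε} = { 'x' } — disjoint from FOLLOW(X)
  X → ε: FIRST \ {ε} = { } — this is the only nullable alternative, skip
  X → y E x: FIRST \ {ε} = { 'y' } — disjoint from FOLLOW(X)
  X → x: FIRST \ {ε} = { 'x' } — disjoint from FOLLOW(X)

E has no nullable alternative, so no FIRST/FOLLOW check is needed there.

No FIRST/FOLLOW conflicts found.

Answer: No FIRST/FOLLOW conflicts.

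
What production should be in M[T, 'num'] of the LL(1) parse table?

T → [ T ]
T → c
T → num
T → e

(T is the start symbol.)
To find M[T, 'num'], we find productions for T where 'num' is in the predict set (PREDICT(N → α) = (FIRST(α) \ {ε}) ∪ (FOLLOW(N) if α ⇒* ε)).

T → [ T ]: PREDICT = { '[' }
T → c: PREDICT = { 'c' }
T → num: PREDICT = { 'num' }
  'num' is in predict set, so this production goes in M[T, 'num']
T → e: PREDICT = { 'e' }

M[T, 'num'] = T → num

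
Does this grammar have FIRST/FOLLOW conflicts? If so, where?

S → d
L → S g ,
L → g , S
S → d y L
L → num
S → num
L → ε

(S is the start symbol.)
Yes. L → g ',' S with FOLLOW(L) on { 'g' }

A FIRST/FOLLOW conflict occurs when a non-terminal N has a nullable alternative N → β (β ⇒* ε) and another alternative N → α with FIRST(α) ∩ FOLLOW(N) ≠ ∅: on such a lookahead the parser cannot decide between expanding α and letting N vanish via β.

Nullable non-terminals: L.
FIRST sets used below: FIRST(S) = { 'd', 'num' }

L: nullable alternative(s) L → ε; FOLLOW(L) = { $, 'g' }
  L → S g ,: FIRST \ {ε} = { 'd', 'num' } — disjoint from FOLLOW(L)
  L → g , S: FIRST \ {ε} = { 'g' } — overlaps FOLLOW(L) on { 'g' }: CONFLICT
  L → num: FIRST \ {ε} = { 'num' } — disjoint from FOLLOW(L)
  L → ε: FIRST \ {ε} = { } — this is the only nullable alternative, skip

S has no nullable alternative, so no FIRST/FOLLOW check is needed there.

So the grammar has 1 FIRST/FOLLOW conflict (marked CONFLICT above).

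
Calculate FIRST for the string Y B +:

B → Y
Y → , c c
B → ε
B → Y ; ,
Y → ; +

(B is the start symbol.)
{ ',', ';' }

FIRST sets of the non-terminals involved (from the grammar, by fixed-point iteration):
  FIRST(Y) = { ',', ';' }

To compute FIRST(Y B +), process the symbols left to right:
Symbol Y is a non-terminal. Add FIRST(Y) \ {ε} = { ',', ';' }
Y is not nullable (ε ∉ FIRST(Y)), so stop here.
FIRST(Y B +) = { ',', ';' }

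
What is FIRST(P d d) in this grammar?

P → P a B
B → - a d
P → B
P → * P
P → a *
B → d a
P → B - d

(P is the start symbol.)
{ '*', '-', 'a', 'd' }

FIRST sets of the non-terminals involved (from the grammar, by fixed-point iteration):
  FIRST(P) = { '*', '-', 'a', 'd' }

To compute FIRST(P d d), process the symbols left to right:
Symbol P is a non-terminal. Add FIRST(P) \ {ε} = { '*', '-', 'a', 'd' }
P is not nullable (ε ∉ FIRST(P)), so stop here.
FIRST(P d d) = { '*', '-', 'a', 'd' }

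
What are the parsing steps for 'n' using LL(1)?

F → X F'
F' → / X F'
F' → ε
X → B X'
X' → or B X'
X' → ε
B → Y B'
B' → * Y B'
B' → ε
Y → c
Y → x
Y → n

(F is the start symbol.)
Stack is shown with the top on the left.

Stack         Input  Action
---------------------------
F $           n $    output F → X F'
X F' $        n $    output X → B X'
B X' F' $     n $    output B → Y B'
Y B' X' F' $  n $    output Y → n
n B' X' F' $  n $    match 'n'
B' X' F' $    $      output B' → ε
X' F' $       $      output X' → ε
F' $          $      output F' → ε
$             $      accept

The string is accepted.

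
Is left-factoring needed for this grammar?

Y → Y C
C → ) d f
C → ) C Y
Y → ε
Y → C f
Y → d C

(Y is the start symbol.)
Left-factoring is needed when two productions for the same non-terminal
share a common prefix on the right-hand side.

Productions for Y:
  Y → Y C
  Y → ε
  Y → C f
  Y → d C
Productions for C:
  C → ) d f
  C → ) C Y

Found common prefix ')' in productions for C

Answer: Yes, C has productions with common prefix ')'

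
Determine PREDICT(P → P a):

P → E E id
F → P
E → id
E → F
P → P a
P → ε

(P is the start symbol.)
PREDICT(P → P a) = (FIRST(RHS) \ {ε}) ∪ (FOLLOW(P) if ε ∈ FIRST(RHS), i.e. RHS ⇒* ε)
FIRST(P) = { 'a', 'id', ε }
FIRST(P a) = { 'a', 'id' }
ε ∉ FIRST(P a), so FOLLOW(P) is not added.
PREDICT(P → P a) = { 'a', 'id' }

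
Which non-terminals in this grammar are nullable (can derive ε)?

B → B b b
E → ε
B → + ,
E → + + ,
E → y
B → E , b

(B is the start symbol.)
ε-productions: E → ε
So E is immediately nullable.
No further non-terminal can be added: every production for the remaining non-terminals contains a terminal or a non-nullable non-terminal.
Nullable = { 'E' }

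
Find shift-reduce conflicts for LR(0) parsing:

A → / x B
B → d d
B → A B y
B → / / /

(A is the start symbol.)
No shift-reduce conflicts

A shift-reduce conflict occurs when an LR(0) state has both:
  - a complete (reduce) item [A → α .] (dot at the end), and
  - a shift item [B → β . c γ] (dot before a terminal).

Augment with A' → A and build the canonical LR(0) collection (I0 = CLOSURE({[A' → . A]}), then GOTO on every symbol after a dot until no new states appear). It has 13 states:
  I0: { [A → . / x B], [A' → . A] }  — shift
  I1: { [A → / . x B] }  — shift
  I2: { [A' → A .] }  — accept
  I3: { [A → . / x B], [A → / x . B], [B → . / / /], [B → . A B y], [B → . d d] }  — shift
  I4: { [A → / . x B], [B → / . / /] }  — shift
  I5: { [A → . / x B], [B → . / / /], [B → . A B y], [B → . d d], [B → A . B y] }  — shift
  I6: { [A → / x B .] }  — reduce
  I7: { [B → d . d] }  — shift
  I8: { [B → d d .] }  — reduce
  I9: { [B → A B . y] }  — shift
  I10: { [B → A B y .] }  — reduce
  I11: { [B → / / . /] }  — shift
  I12: { [B → / / / .] }  — reduce

No state contains both a complete item and a shift item.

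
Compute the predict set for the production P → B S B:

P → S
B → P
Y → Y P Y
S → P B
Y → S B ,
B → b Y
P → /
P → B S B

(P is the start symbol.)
PREDICT(P → B S B) = (FIRST(RHS) \ {ε}) ∪ (FOLLOW(P) if ε ∈ FIRST(RHS), i.e. RHS ⇒* ε)
FIRST(B) = { '/', 'b' }
FIRST(B S B) = { '/', 'b' }
ε ∉ FIRST(B S B), so FOLLOW(P) is not added.
PREDICT(P → B S B) = { '/', 'b' }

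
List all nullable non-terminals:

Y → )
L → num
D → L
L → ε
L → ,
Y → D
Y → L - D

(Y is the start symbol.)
A non-terminal is nullable if it can derive ε (the empty string): either it has an ε-production, or it has a production whose right-hand side consists entirely of nullable non-terminals.

ε-productions: L → ε
So L is immediately nullable.
D → L: every symbol on the right is nullable, so D is nullable too.
Y → D: every symbol on the right is nullable, so Y is nullable too.
Every non-terminal is now nullable.
Nullable = { 'D', 'L', 'Y' }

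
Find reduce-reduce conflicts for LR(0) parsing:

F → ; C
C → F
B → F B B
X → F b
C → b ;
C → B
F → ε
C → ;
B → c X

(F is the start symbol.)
Yes — I3: [C → ; .] vs [F → .]; I6: [C → F .] vs [F → .]

A reduce-reduce conflict occurs when an LR(0) state has two complete items [A → α .] and [B → β .] — both call for a reduction, and with no lookahead the parser cannot choose between them.

Augment with F' → F and build the canonical LR(0) collection (I0 = CLOSURE({[F' → . F]}), then GOTO on every symbol after a dot until no new states appear). It has 16 states:
  I0: { [F → . ; C], [F → .], [F' → . F] }  — shift, reduce
  I1: { [B → . F B B], [B → . c X], [C → . ;], [C → . B], [C → . F], [C → . b ;], [F → . ; C], [F → .], [F → ; . C] }  — shift, reduce
  I2: { [F' → F .] }  — accept
  I3: { [B → . F B B], [B → . c X], [C → . ;], [C → . B], [C → . F], [C → . b ;], [C → ; .], [F → . ; C], [F → .], [F → ; . C] }  — shift, 2 reduces
  I4: { [C → B .] }  — reduce
  I5: { [F → ; C .] }  — reduce
  I6: { [B → . F B B], [B → . c X], [B → F . B B], [C → F .], [F → . ; C], [F → .] }  — shift, 2 reduces
  I7: { [C → b . ;] }  — shift
  I8: { [B → c . X], [F → . ; C], [F → .], [X → . F b] }  — shift, reduce
  I9: { [X → F . b] }  — shift
  I10: { [B → c X .] }  — reduce
  I11: { [X → F b .] }  — reduce
  I12: { [C → b ; .] }  — reduce
  I13: { [B → . F B B], [B → . c X], [B → F B . B], [F → . ; C], [F → .] }  — shift, reduce
  I14: { [B → . F B B], [B → . c X], [B → F . B B], [F → . ; C], [F → .] }  — shift, reduce
  I15: { [B → F B B .] }  — reduce

I3 contains complete items [C → ; .], [F → .] — reduce-reduce conflict.
I6 contains complete items [C → F .], [F → .] — reduce-reduce conflict.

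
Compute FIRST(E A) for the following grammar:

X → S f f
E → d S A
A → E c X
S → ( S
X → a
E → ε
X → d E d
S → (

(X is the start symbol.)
{ 'c', 'd' }

FIRST sets of the non-terminals involved (from the grammar, by fixed-point iteration):
  FIRST(E) = { 'd', ε }
  FIRST(A) = { 'c', 'd' }

To compute FIRST(E A), process the symbols left to right:
Symbol E is a non-terminal. Add FIRST(E) \ {ε} = { 'd' }
E is nullable (ε ∈ FIRST(E)), continue to the next symbol.
Symbol A is a non-terminal. Add FIRST(A) \ {ε} = { 'c', 'd' }
A is not nullable (ε ∉ FIRST(A)), so stop here.
FIRST(E A) = { 'c', 'd' }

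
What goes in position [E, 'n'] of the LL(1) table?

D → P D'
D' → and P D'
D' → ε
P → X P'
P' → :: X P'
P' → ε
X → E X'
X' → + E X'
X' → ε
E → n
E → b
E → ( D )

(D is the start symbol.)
To find M[E, 'n'], we find productions for E where 'n' is in the predict set (PREDICT(N → α) = (FIRST(α) \ {ε}) ∪ (FOLLOW(N) if α ⇒* ε)).

E → n: PREDICT = { 'n' }
  'n' is in predict set, so this production goes in M[E, 'n']
E → b: PREDICT = { 'b' }
E → ( D ): PREDICT = { '(' }

M[E, 'n'] = E → n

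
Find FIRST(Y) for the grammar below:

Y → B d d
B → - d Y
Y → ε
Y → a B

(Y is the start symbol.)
To compute FIRST(Y), examine every production with Y on the left-hand side, reading each right-hand side left to right until a non-nullable symbol is reached.

FIRST sets of the other non-terminals involved (by the same procedure, iterated to a fixed point):
  FIRST(B) = { '-' }

From Y → B d d:
  - B is a non-terminal: add FIRST(B) \ {ε} = { '-' }
    B is not nullable, so stop
From Y → ε:
  - ε-production, so ε ∈ FIRST(Y)
From Y → a B:
  - a is a terminal: add 'a' and stop

Collecting: FIRST(Y) = { '-', 'a', ε }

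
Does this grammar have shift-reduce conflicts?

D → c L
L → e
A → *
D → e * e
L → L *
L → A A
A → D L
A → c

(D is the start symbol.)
Augment with D' → D and build the canonical LR(0) collection (I0 = CLOSURE({[D' → . D]}), then GOTO on every symbol after a dot until no new states appear). It has 15 states:
  I0: { [D → . c L], [D → . e * e], [D' → . D] }  — shift
  I1: { [D' → D .] }  — accept
  I2: { [A → . *], [A → . D L], [A → . c], [D → . c L], [D → . e * e], [D → c . L], [L → . A A], [L → . L *], [L → . e] }  — shift
  I3: { [D → e . * e] }  — shift
  I4: { [D → e * . e] }  — shift
  I5: { [D → e * e .] }  — reduce
  I6: { [A → * .] }  — reduce
  I7: { [A → . *], [A → . D L], [A → . c], [D → . c L], [D → . e * e], [L → A . A] }  — shift
  I8: { [A → . *], [A → . D L], [A → . c], [A → D . L], [D → . c L], [D → . e * e], [L → . A A], [L → . L *], [L → . e] }  — shift
  I9: { [D → c L .], [L → L . *] }  — shift, reduce
  I10: { [A → . *], [A → . D L], [A → . c], [A → c .], [D → . c L], [D → . e * e], [D → c . L], [L → . A A], [L → . L *], [L → . e] }  — shift, reduce
  I11: { [D → e . * e], [L → e .] }  — shift, reduce
  I12: { [L → L * .] }  — reduce
  I13: { [A → D L .], [L → L . *] }  — shift, reduce
  I14: { [L → A A .] }  — reduce

I9 contains reduce item [D → c L .] and shift item [L → L . *] — shift-reduce conflict.
I10 contains reduce item [A → c .] and shift items [A → . *], [A → . c], [D → . c L], [D → . e * e], [L → . e] — shift-reduce conflict.
I11 contains reduce item [L → e .] and shift item [D → e . * e] — shift-reduce conflict.
I13 contains reduce item [A → D L .] and shift item [L → L . *] — shift-reduce conflict.

Answer: Yes — I9: [D → c L .] vs [L → L . *]; I10: [A → c .] vs [A → . *]; I11: [L → e .] vs [D → e . * e]; I13: [A → D L .] vs [L → L . *]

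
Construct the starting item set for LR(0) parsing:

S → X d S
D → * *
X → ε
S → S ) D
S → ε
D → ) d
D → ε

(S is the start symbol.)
First, augment the grammar with S' → S
I₀ = CLOSURE({ [S' → . S] }):
  [S' → . S] has the dot before S: add [S → . X d S], [S → . S ) D], [S → .]
  [S → . X d S] has the dot before X: add [X → .]
No further items can be added.

I₀ = { [S → . S ) D], [S → . X d S], [S → .], [S' → . S], [X → .] }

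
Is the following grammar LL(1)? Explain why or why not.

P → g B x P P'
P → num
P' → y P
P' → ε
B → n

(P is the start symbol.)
Relevant sets:
  FOLLOW(P') = { $, 'y' }

For P:
  PREDICT(P → g B x P P') = { 'g' }
  PREDICT(P → num) = { 'num' }
For P':
  PREDICT(P' → y P) = { 'y' }
  PREDICT(P' → ε) = { $, 'y' }
B has a single production, so nothing to check there.

Conflict found: Predict set conflict for P': { 'y' }
The grammar is NOT LL(1).

Answer: No. Predict set conflict for P': { 'y' }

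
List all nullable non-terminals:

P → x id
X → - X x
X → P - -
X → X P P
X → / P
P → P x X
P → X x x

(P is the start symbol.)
None

There are no ε-productions, so no non-terminal can derive ε.
No non-terminals are nullable.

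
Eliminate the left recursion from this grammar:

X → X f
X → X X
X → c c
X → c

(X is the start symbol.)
X is directly left-recursive. The standard transformation for
  A → A α₁ | ... | A α_m | β₁ | ... | β_n
is
  A  → β₁ A' | ... | β_n A'
  A' → α₁ A' | ... | α_m A' | ε

X → c c becomes X → c c X'
X → c becomes X → c X'
X → X f becomes X' → f X'
X → X X becomes X' → X X'
Add X' → ε

Resulting grammar:
X → c c X'
X → c X'
X' → f X'
X' → X X'
X' → ε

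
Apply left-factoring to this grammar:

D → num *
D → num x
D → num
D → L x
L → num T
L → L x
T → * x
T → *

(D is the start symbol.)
D → num D'
D' → *
D' → x
D' → ε
D → L x
L → num T
L → L x
T → * T'
T' → x
T' → ε

Left-factoring transforms A → αβ₁ | αβ₂ into A → αA' and A' → β₁ | β₂
(α is the longest common prefix among the alternatives). Repeat until
no nonterminal has two alternatives with a common prefix.

Round 1: D has alternatives sharing prefix 'num'. Introduce D': D → num D'
  Add: D' → *
  Add: D' → x
  Add: D' → ε

Round 2: T has alternatives sharing prefix '*'. Introduce T': T → * T'
  Add: T' → x
  Add: T' → ε

No remaining common prefixes — done.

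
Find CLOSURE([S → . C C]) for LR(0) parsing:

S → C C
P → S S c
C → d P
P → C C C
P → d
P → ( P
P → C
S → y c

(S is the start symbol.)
Start with: [S → . C C]
  [S → . C C] has the dot before C: add [C → . d P]
No further items can be added.

CLOSURE = { [C → . d P], [S → . C C] }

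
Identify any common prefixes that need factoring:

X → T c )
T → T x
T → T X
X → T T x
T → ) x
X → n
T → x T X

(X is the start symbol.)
Yes, X has productions with common prefix 'T'; T has productions with common prefix 'T'

Left-factoring is needed when two productions for the same non-terminal
share a common prefix on the right-hand side.

Productions for X:
  X → T c )
  X → T T x
  X → n
Productions for T:
  T → T x
  T → T X
  T → ) x
  T → x T X

Found common prefix 'T' in productions for X
Found common prefix 'T' in productions for T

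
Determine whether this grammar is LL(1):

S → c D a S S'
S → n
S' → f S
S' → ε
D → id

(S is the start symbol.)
A grammar is LL(1) if for each non-terminal N with multiple productions, the predict sets of those productions are pairwise disjoint, where PREDICT(N → α) = (FIRST(α) \ {ε}) ∪ (FOLLOW(N) if α ⇒* ε).

Relevant sets:
  FOLLOW(S') = { $, 'f' }

For S:
  PREDICT(S → c D a S S') = { 'c' }
  PREDICT(S → n) = { 'n' }
For S':
  PREDICT(S' → f S) = { 'f' }
  PREDICT(S' → ε) = { $, 'f' }
D has a single production, so nothing to check there.

Conflict found: Predict set conflict for S': { 'f' }
The grammar is NOT LL(1).

Answer: No. Predict set conflict for S': { 'f' }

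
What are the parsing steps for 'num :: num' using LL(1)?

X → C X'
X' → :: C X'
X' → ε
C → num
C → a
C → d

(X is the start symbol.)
LL(1) parsing maintains a stack (initially the start symbol over $) and the input. At each step: if the stack top is a terminal, match it against the current input token; if it is a non-terminal N, replace it with the RHS of M[N, lookahead] (the unique production whose predict set contains the lookahead).

Stack is shown with the top on the left.

Stack      Input         Action
-------------------------------
X $        num :: num $  output X → C X'
C X' $     num :: num $  output C → num
num X' $   num :: num $  match 'num'
X' $       :: num $      output X' → :: C X'
:: C X' $  :: num $      match '::'
C X' $     num $         output C → num
num X' $   num $         match 'num'
X' $       $             output X' → ε
$          $             accept

The string is accepted.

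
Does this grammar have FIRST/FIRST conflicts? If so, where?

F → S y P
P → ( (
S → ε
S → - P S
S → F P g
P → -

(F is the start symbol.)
A FIRST/FIRST conflict occurs when two productions N → α and N → β for the same non-terminal have FIRST(α) ∩ FIRST(β) ≠ ∅ (with ε ∈ FIRST of a nullable right-hand side, so two nullable alternatives also conflict).

FIRST sets of the non-terminals at (or reachable through a nullable prefix from) the front of some alternative:
  FIRST(F) = { '-', 'y' }

Productions for P:
  P → ( (: FIRST = { '(' }
  P → -: FIRST = { '-' }
Productions for S:
  S → ε: FIRST = { ε }
  S → - P S: FIRST = { '-' }
  S → F P g: FIRST = { '-', 'y' }
F has only one production, so no FIRST/FIRST conflict is possible there.

Conflict for S: S → - P S and S → F P g
  Overlap: { '-' }

Answer: Yes. S → '-' P S / S → F P g on { '-' }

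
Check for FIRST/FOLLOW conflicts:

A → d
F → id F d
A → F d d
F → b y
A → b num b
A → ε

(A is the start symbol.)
Nullable non-terminals: A.
FIRST sets used below: FIRST(F) = { 'b', 'id' }

A: nullable alternative(s) A → ε; FOLLOW(A) = { $ }
  A → d: FIRST \ {ε} = { 'd' } — disjoint from FOLLOW(A)
  A → F d d: FIRST \ {ε} = { 'b', 'id' } — disjoint from FOLLOW(A)
  A → b num b: FIRST \ {ε} = { 'b' } — disjoint from FOLLOW(A)
  A → ε: FIRST \ {ε} = { } — this is the only nullable alternative, skip

F has no nullable alternative, so no FIRST/FOLLOW check is needed there.

No FIRST/FOLLOW conflicts found.

Answer: No FIRST/FOLLOW conflicts.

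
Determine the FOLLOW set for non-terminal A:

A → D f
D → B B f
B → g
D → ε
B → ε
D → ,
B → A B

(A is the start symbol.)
To compute FOLLOW(A), find every occurrence of A on a right-hand side N → α A β: add FIRST(β) \ {ε}, and if β is empty or nullable also add FOLLOW(N). Iterate to a fixed point.

A is the start symbol, so $ ∈ FOLLOW(A).
In B → A B: A is followed by B, add FIRST(B) \ {ε} = { ',', 'f', 'g' }
  B is nullable, so also add FOLLOW(B)

The FOLLOW sets referred to above (computed the same way, to a fixed point):
  FOLLOW(B) = { ',', 'f', 'g' }

Taking the union: FOLLOW(A) = { $, ',', 'f', 'g' }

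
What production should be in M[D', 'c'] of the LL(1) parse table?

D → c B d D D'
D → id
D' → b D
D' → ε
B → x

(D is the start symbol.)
To find M[D', 'c'], we find productions for D' where 'c' is in the predict set (PREDICT(N → α) = (FIRST(α) \ {ε}) ∪ (FOLLOW(N) if α ⇒* ε)).

Relevant sets:
  FOLLOW(D') = { $, 'b' }

D' → b D: PREDICT = { 'b' }
D' → ε: PREDICT = { $, 'b' }

M[D', 'c'] is empty (no production applies)

Answer: Empty (error entry)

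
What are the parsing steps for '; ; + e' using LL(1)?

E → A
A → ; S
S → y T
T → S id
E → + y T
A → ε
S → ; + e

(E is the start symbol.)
LL(1) parsing maintains a stack (initially the start symbol over $) and the input. At each step: if the stack top is a terminal, match it against the current input token; if it is a non-terminal N, replace it with the RHS of M[N, lookahead] (the unique production whose predict set contains the lookahead).

Stack is shown with the top on the left.

Stack    Input      Action
--------------------------
E $      ; ; + e $  output E → A
A $      ; ; + e $  output A → ; S
; S $    ; ; + e $  match ';'
S $      ; + e $    output S → ; + e
; + e $  ; + e $    match ';'
+ e $    + e $      match '+'
e $      e $        match 'e'
$        $          accept

The string is accepted.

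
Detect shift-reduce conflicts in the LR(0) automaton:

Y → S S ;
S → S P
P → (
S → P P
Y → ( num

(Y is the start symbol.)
Augment with Y' → Y and build the canonical LR(0) collection (I0 = CLOSURE({[Y' → . Y]}), then GOTO on every symbol after a dot until no new states appear). It has 12 states:
  I0: { [P → . (], [S → . P P], [S → . S P], [Y → . ( num], [Y → . S S ;], [Y' → . Y] }  — shift
  I1: { [P → ( .], [Y → ( . num] }  — shift, reduce
  I2: { [P → . (], [S → P . P] }  — shift
  I3: { [P → . (], [S → . P P], [S → . S P], [S → S . P], [Y → S . S ;] }  — shift
  I4: { [Y' → Y .] }  — accept
  I5: { [P → ( .] }  — reduce
  I6: { [P → . (], [S → P . P], [S → S P .] }  — shift, reduce
  I7: { [P → . (], [S → S . P], [Y → S S . ;] }  — shift
  I8: { [Y → S S ; .] }  — reduce
  I9: { [S → S P .] }  — reduce
  I10: { [S → P P .] }  — reduce
  I11: { [Y → ( num .] }  — reduce

I1 contains reduce item [P → ( .] and shift item [Y → ( . num] — shift-reduce conflict.
I6 contains reduce item [S → S P .] and shift item [P → . (] — shift-reduce conflict.

Answer: Yes — I1: [P → ( .] vs [Y → ( . num]; I6: [S → S P .] vs [P → . (]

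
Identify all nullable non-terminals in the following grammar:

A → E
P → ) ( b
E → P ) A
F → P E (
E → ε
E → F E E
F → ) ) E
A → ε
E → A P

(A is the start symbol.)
A non-terminal is nullable if it can derive ε (the empty string): either it has an ε-production, or it has a production whose right-hand side consists entirely of nullable non-terminals.

ε-productions: E → ε, A → ε
So E, A are immediately nullable.
No further non-terminal can be added: every production for the remaining non-terminals contains a terminal or a non-nullable non-terminal.
Nullable = { 'A', 'E' }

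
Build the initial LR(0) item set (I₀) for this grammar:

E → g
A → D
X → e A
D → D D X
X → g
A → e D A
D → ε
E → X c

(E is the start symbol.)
{ [E → . X c], [E → . g], [E' → . E], [X → . e A], [X → . g] }

First, augment the grammar with E' → E
I₀ = CLOSURE({ [E' → . E] }):
  [E' → . E] has the dot before E: add [E → . g], [E → . X c]
  [E → . X c] has the dot before X: add [X → . e A], [X → . g]
No further items can be added.

I₀ = { [E → . X c], [E → . g], [E' → . E], [X → . e A], [X → . g] }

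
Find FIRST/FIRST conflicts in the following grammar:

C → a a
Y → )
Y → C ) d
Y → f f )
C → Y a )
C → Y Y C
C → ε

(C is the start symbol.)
Yes. C → a a / C → Y a ')' on { 'a' }; C → a a / C → Y Y C on { 'a' }; C → Y a ')' / C → Y Y C on { ')', 'a', 'f' }; Y → ')' / Y → C ')' d on { ')' }; Y → C ')' d / Y → f f ')' on { 'f' }

A FIRST/FIRST conflict occurs when two productions N → α and N → β for the same non-terminal have FIRST(α) ∩ FIRST(β) ≠ ∅ (with ε ∈ FIRST of a nullable right-hand side, so two nullable alternatives also conflict).

FIRST sets of the non-terminals at (or reachable through a nullable prefix from) the front of some alternative:
  FIRST(Y) = { ')', 'a', 'f' }
  FIRST(C) = { ')', 'a', 'f', ε }

Productions for C:
  C → a a: FIRST = { 'a' }
  C → Y a ): FIRST = { ')', 'a', 'f' }
  C → Y Y C: FIRST = { ')', 'a', 'f' }
  C → ε: FIRST = { ε }
Productions for Y:
  Y → ): FIRST = { ')' }
  Y → C ) d: FIRST = { ')', 'a', 'f' }
  Y → f f ): FIRST = { 'f' }

Conflict for C: C → a a and C → Y a )
  Overlap: { 'a' }
Conflict for C: C → a a and C → Y Y C
  Overlap: { 'a' }
Conflict for C: C → Y a ) and C → Y Y C
  Overlap: { ')', 'a', 'f' }
Conflict for Y: Y → ) and Y → C ) d
  Overlap: { ')' }
Conflict for Y: Y → C ) d and Y → f f )
  Overlap: { 'f' }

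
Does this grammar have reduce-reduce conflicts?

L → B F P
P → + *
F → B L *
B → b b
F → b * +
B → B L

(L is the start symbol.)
Augment with L' → L and build the canonical LR(0) collection (I0 = CLOSURE({[L' → . L]}), then GOTO on every symbol after a dot until no new states appear). It has 16 states:
  I0: { [B → . B L], [B → . b b], [L → . B F P], [L' → . L] }  — shift
  I1: { [B → . B L], [B → . b b], [B → B . L], [F → . B L *], [F → . b * +], [L → . B F P], [L → B . F P] }  — shift
  I2: { [L' → L .] }  — accept
  I3: { [B → b . b] }  — shift
  I4: { [B → b b .] }  — reduce
  I5: { [B → . B L], [B → . b b], [B → B . L], [F → . B L *], [F → . b * +], [F → B . L *], [L → . B F P], [L → B . F P] }  — shift
  I6: { [L → B F . P], [P → . + *] }  — shift
  I7: { [B → B L .] }  — reduce
  I8: { [B → b . b], [F → b . * +] }  — shift
  I9: { [F → b * . +] }  — shift
  I10: { [F → b * + .] }  — reduce
  I11: { [P → + . *] }  — shift
  I12: { [L → B F P .] }  — reduce
  I13: { [P → + * .] }  — reduce
  I14: { [B → B L .], [F → B L . *] }  — shift, reduce
  I15: { [F → B L * .] }  — reduce

No state contains more than one complete item.

Answer: No reduce-reduce conflicts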